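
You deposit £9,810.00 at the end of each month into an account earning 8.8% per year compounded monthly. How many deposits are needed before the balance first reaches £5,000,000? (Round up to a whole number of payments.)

Periodic rate r = 0.088/12 per month; n is counted in months.
Ordinary annuity FV: 5,000,000 = 9,810 × [((1+r)^n − 1)/r].
(1+r)^n = 1 + 5,000,000 × r / 9,810, so n = ln(1 + 5,000,000·r/9,810) / ln(1+r) = 212.90.
Round up to a whole number of payments: n = 213.

213 payments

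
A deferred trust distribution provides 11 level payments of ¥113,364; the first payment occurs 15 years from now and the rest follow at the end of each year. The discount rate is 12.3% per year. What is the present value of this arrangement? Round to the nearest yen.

Ordinary annuity of 11 payments, first payment at period 15.
Periodic rate r = 0.123 per year.
The ordinary-annuity PV formula values the stream one period before the first payment (period 14); discount that back 14 periods:
PV₀ = 113,364 × [1 − (1+r)^−11] / r × (1+r)^−14 = ¥130,950

¥130,950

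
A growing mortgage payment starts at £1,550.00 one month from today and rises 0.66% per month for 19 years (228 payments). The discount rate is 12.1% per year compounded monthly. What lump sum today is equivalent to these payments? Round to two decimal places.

£242,546.94

Periodic rate r = 0.121/12 per month; n is counted in months.
Growing ordinary annuity: PV = PMT₁ × [1 − ((1+g)/(1+r))^n] / (r − g) = 1,550 × [1 − ((1+0.0066)/(1+r))^228] / (r − 0.0066) = £242,546.94.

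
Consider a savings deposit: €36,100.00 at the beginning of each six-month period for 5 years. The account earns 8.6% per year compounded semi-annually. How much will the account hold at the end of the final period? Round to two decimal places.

This is an annuity due: 10 deposits of €36,100.00 at the beginning of each six-month period.
Periodic rate r = 0.086/2 per half-year; n is counted in half-years.
FV = PMT × [((1+r)^n − 1)/r] × (1+r) = 36,100 × [(1+r)^10 − 1] / r × (1+r) = €458,396.78

€458,396.78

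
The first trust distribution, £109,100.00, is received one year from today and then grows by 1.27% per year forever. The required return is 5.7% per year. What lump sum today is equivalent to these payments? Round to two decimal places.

Periodic rate r = 0.057 per year.
Growing perpetuity (Gordon): PV = PMT₁ / (r − g) = 109,100 / (r − 0.0127) = £2,462,753.95.

£2,462,753.95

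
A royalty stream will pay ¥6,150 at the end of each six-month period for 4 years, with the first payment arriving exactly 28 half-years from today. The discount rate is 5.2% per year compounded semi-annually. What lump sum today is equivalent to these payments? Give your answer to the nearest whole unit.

Ordinary annuity of 8 payments, first payment at period 28.
Periodic rate r = 0.052/2 per half-year; n is counted in half-years.
The ordinary-annuity PV formula values the stream one period before the first payment (period 27); discount that back 27 periods:
PV₀ = 6,150 × [1 − (1+r)^−8] / r × (1+r)^−27 = ¥21,957

¥21,957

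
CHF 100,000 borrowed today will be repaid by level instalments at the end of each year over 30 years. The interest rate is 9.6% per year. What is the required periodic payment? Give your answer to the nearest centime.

Level ordinary annuity; solve PV = PMT × [(1 − (1+r)^−n)/r] for PMT.
Periodic rate r = 0.096 per year.
With n = 30: PMT = 100,000 / ([(1 − (1+r)^−n)/r]) = CHF 10,255.61

CHF 10,255.61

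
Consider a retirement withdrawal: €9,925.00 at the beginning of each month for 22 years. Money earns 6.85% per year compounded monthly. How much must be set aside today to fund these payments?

This is an annuity due: 264 payments of €9,925.00 at the beginning of each month.
Periodic rate r = 0.0685/12 per month; n is counted in months.
PV = PMT × [(1 − (1+r)^−n)/r] × (1+r) = 9,925 × [1 − (1+r)^−264] / r × (1+r) = €1,359,501.15

€1,359,501.15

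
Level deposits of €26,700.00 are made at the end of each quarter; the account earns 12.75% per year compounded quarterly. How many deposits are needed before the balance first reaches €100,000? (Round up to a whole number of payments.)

4 payments

Periodic rate r = 0.1275/4 per quarter; n is counted in quarters.
Ordinary annuity FV: 100,000 = 26,700 × [((1+r)^n − 1)/r].
(1+r)^n = 1 + 100,000 × r / 26,700, so n = ln(1 + 100,000·r/26,700) / ln(1+r) = 3.59.
Round up to a whole number of payments: n = 4.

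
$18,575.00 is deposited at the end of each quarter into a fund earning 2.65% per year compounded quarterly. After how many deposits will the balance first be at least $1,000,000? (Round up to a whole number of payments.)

Periodic rate r = 0.0265/4 per quarter; n is counted in quarters.
Ordinary annuity FV: 1,000,000 = 18,575 × [((1+r)^n − 1)/r].
(1+r)^n = 1 + 1,000,000 × r / 18,575, so n = ln(1 + 1,000,000·r/18,575) / ln(1+r) = 46.19.
Round up to a whole number of payments: n = 47.

47 payments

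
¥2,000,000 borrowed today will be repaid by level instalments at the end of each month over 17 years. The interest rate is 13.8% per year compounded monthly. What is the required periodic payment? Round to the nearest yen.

Level ordinary annuity; solve PV = PMT × [(1 − (1+r)^−n)/r] for PMT.
Periodic rate r = 0.138/12 per month; n is counted in months.
With n = 204: PMT = 2,000,000 / ([(1 − (1+r)^−n)/r]) = ¥25,472

¥25,472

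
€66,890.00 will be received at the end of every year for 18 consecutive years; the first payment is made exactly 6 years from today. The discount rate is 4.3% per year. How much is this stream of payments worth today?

€669,610.18

Ordinary annuity of 18 payments, first payment at period 6.
Periodic rate r = 0.043 per year.
The ordinary-annuity PV formula values the stream one period before the first payment (period 5); discount that back 5 periods:
PV₀ = 66,890 × [1 − (1+r)^−18] / r × (1+r)^−5 = €669,610.18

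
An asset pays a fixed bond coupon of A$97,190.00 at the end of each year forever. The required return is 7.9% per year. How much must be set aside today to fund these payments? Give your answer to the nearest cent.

A$1,230,253.16

Periodic rate r = 0.079 per year.
Level perpetuity: PV = PMT / r = 97,190 / (0.079) = A$1,230,253.16.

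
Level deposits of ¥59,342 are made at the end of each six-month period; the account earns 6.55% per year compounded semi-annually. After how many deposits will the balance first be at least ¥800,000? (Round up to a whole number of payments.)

Periodic rate r = 0.0655/2 per half-year; n is counted in half-years.
Ordinary annuity FV: 800,000 = 59,342 × [((1+r)^n − 1)/r].
(1+r)^n = 1 + 800,000 × r / 59,342, so n = ln(1 + 800,000·r/59,342) / ln(1+r) = 11.35.
Round up to a whole number of payments: n = 12.

12 payments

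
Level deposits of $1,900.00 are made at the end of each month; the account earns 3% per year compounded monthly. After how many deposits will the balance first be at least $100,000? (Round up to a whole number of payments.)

50 payments

Periodic rate r = 0.03/12 per month; n is counted in months.
Ordinary annuity FV: 100,000 = 1,900 × [((1+r)^n − 1)/r].
(1+r)^n = 1 + 100,000 × r / 1,900, so n = ln(1 + 100,000·r/1,900) / ln(1+r) = 49.51.
Round up to a whole number of payments: n = 50.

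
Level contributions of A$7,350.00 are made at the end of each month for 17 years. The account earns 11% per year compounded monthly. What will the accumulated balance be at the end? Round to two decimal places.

A$4,356,485.51

This is an ordinary annuity: 204 deposits of A$7,350.00 at the end of each month.
Periodic rate r = 0.11/12 per month; n is counted in months.
FV = PMT × [((1+r)^n − 1)/r] = 7,350 × [(1+r)^204 − 1] / r = A$4,356,485.51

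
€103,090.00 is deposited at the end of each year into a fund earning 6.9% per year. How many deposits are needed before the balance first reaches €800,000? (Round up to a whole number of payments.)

Periodic rate r = 0.069 per year.
Ordinary annuity FV: 800,000 = 103,090 × [((1+r)^n − 1)/r].
(1+r)^n = 1 + 800,000 × r / 103,090, so n = ln(1 + 800,000·r/103,090) / ln(1+r) = 6.43.
Round up to a whole number of payments: n = 7.

7 payments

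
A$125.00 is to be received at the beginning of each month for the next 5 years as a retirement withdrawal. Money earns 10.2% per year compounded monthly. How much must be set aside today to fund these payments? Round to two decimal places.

This is an annuity due: 60 payments of A$125.00 at the beginning of each month.
Periodic rate r = 0.102/12 per month; n is counted in months.
PV = PMT × [(1 − (1+r)^−n)/r] × (1+r) = 125 × [1 − (1+r)^−60] / r × (1+r) = A$5,905.79

A$5,905.79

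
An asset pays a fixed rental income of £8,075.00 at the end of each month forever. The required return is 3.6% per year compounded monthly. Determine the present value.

Periodic rate r = 0.036/12 per month.
Level perpetuity: PV = PMT / r = 8,075 / (0.036/12) = £2,691,666.67.

£2,691,666.67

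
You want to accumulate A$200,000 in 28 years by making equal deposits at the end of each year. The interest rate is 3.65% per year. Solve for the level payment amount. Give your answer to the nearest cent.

A$4,223.06

Level ordinary annuity; solve FV = PMT × [((1+r)^n − 1)/r] for PMT.
Periodic rate r = 0.0365 per year.
With n = 28: PMT = 200,000 / ([((1+r)^n − 1)/r]) = A$4,223.06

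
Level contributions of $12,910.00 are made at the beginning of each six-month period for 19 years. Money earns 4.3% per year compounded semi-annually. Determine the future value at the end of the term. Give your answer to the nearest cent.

This is an annuity due: 38 deposits of $12,910.00 at the beginning of each six-month period.
Periodic rate r = 0.043/2 per half-year; n is counted in half-years.
FV = PMT × [((1+r)^n − 1)/r] × (1+r) = 12,910 × [(1+r)^38 − 1] / r × (1+r) = $763,150.35

$763,150.35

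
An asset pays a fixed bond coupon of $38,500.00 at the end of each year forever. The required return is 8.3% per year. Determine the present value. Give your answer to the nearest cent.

Periodic rate r = 0.083 per year.
Level perpetuity: PV = PMT / r = 38,500 / (0.083) = $463,855.42.

$463,855.42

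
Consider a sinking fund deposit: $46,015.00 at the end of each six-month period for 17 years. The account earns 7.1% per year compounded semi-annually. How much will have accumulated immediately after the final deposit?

This is an ordinary annuity: 34 deposits of $46,015.00 at the end of each six-month period.
Periodic rate r = 0.071/2 per half-year; n is counted in half-years.
FV = PMT × [((1+r)^n − 1)/r] = 46,015 × [(1+r)^34 − 1] / r = $2,947,795.08

$2,947,795.08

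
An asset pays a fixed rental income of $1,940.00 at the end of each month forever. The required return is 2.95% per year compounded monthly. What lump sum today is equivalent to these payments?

Periodic rate r = 0.0295/12 per month.
Level perpetuity: PV = PMT / r = 1,940 / (0.0295/12) = $789,152.54.

$789,152.54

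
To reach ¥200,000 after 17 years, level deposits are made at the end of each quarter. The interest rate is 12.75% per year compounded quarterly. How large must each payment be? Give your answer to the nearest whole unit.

Level ordinary annuity; solve FV = PMT × [((1+r)^n − 1)/r] for PMT.
Periodic rate r = 0.1275/4 per quarter; n is counted in quarters.
With n = 68: PMT = 200,000 / ([((1+r)^n − 1)/r]) = ¥856

¥856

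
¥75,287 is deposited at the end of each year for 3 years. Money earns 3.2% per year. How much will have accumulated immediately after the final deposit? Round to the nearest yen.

This is an ordinary annuity: 3 deposits of ¥75,287 at the end of each year.
Periodic rate r = 0.032 per year.
FV = PMT × [((1+r)^n − 1)/r] = 75,287 × [(1+r)^3 − 1] / r = ¥233,166

¥233,166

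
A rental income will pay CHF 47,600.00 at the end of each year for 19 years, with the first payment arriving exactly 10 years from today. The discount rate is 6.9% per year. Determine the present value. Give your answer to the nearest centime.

CHF 271,898.46

Ordinary annuity of 19 payments, first payment at period 10.
Periodic rate r = 0.069 per year.
The ordinary-annuity PV formula values the stream one period before the first payment (period 9); discount that back 9 periods:
PV₀ = 47,600 × [1 − (1+r)^−19] / r × (1+r)^−9 = CHF 271,898.46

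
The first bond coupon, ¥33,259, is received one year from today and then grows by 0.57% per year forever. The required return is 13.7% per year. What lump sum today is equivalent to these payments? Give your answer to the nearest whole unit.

Periodic rate r = 0.137 per year.
Growing perpetuity (Gordon): PV = PMT₁ / (r − g) = 33,259 / (r − 0.0057) = ¥253,305.

¥253,305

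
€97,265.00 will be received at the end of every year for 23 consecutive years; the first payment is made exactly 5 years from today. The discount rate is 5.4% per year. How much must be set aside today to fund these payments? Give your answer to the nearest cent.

Ordinary annuity of 23 payments, first payment at period 5.
Periodic rate r = 0.054 per year.
The ordinary-annuity PV formula values the stream one period before the first payment (period 4); discount that back 4 periods:
PV₀ = 97,265 × [1 − (1+r)^−23] / r × (1+r)^−4 = €1,024,109.67

€1,024,109.67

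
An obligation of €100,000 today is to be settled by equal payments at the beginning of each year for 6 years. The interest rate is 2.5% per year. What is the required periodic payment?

€17,712.19

Level annuity due; solve PV = PMT × [(1 − (1+r)^−n)/r] × (1+r) for PMT.
Periodic rate r = 0.025 per year.
With n = 6: PMT = 100,000 / ([(1 − (1+r)^−n)/r] × (1+r)) = €17,712.19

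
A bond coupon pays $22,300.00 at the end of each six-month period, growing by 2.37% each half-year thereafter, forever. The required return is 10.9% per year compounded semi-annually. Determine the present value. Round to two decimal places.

$724,025.97

Periodic rate r = 0.109/2 per half-year.
Growing perpetuity (Gordon): PV = PMT₁ / (r − g) = 22,300 / (r − 0.0237) = $724,025.97.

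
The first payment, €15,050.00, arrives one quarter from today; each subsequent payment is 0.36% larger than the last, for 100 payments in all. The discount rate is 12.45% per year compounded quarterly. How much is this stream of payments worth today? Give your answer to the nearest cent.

€510,237.83

Periodic rate r = 0.1245/4 per quarter; n is counted in quarters.
Growing ordinary annuity: PV = PMT₁ × [1 − ((1+g)/(1+r))^n] / (r − g) = 15,050 × [1 − ((1+0.0036)/(1+r))^100] / (r − 0.0036) = €510,237.83.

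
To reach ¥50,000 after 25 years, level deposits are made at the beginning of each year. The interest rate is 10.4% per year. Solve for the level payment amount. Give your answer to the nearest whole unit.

Level annuity due; solve FV = PMT × [((1+r)^n − 1)/r] × (1+r) for PMT.
Periodic rate r = 0.104 per year.
With n = 25: PMT = 50,000 / ([((1+r)^n − 1)/r] × (1+r)) = ¥434

¥434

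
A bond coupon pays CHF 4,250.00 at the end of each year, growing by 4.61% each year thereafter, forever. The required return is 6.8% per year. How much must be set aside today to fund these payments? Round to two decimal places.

Periodic rate r = 0.068 per year.
Growing perpetuity (Gordon): PV = PMT₁ / (r − g) = 4,250 / (r − 0.0461) = CHF 194,063.93.

CHF 194,063.93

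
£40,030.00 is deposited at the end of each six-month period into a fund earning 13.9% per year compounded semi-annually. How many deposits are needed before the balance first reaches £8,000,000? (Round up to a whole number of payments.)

Periodic rate r = 0.139/2 per half-year; n is counted in half-years.
Ordinary annuity FV: 8,000,000 = 40,030 × [((1+r)^n − 1)/r].
(1+r)^n = 1 + 8,000,000 × r / 40,030, so n = ln(1 + 8,000,000·r/40,030) / ln(1+r) = 40.19.
Round up to a whole number of payments: n = 41.

41 payments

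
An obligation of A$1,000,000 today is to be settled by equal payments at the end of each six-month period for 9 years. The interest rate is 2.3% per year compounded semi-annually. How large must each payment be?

A$61,821.50

Level ordinary annuity; solve PV = PMT × [(1 − (1+r)^−n)/r] for PMT.
Periodic rate r = 0.023/2 per half-year; n is counted in half-years.
With n = 18: PMT = 1,000,000 / ([(1 − (1+r)^−n)/r]) = A$61,821.50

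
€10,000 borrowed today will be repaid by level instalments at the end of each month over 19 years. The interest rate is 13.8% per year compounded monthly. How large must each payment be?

Level ordinary annuity; solve PV = PMT × [(1 − (1+r)^−n)/r] for PMT.
Periodic rate r = 0.138/12 per month; n is counted in months.
With n = 228: PMT = 10,000 / ([(1 − (1+r)^−n)/r]) = €124.16

€124.16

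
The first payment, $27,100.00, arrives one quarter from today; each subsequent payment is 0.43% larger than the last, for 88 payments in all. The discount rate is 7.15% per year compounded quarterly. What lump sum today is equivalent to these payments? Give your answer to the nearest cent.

Periodic rate r = 0.0715/4 per quarter; n is counted in quarters.
Growing ordinary annuity: PV = PMT₁ × [1 − ((1+g)/(1+r))^n] / (r − g) = 27,100 × [1 − ((1+0.0043)/(1+r))^88] / (r − 0.0043) = $1,383,821.46.

$1,383,821.46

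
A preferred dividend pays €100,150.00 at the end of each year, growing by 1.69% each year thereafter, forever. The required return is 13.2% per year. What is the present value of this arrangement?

Periodic rate r = 0.132 per year.
Growing perpetuity (Gordon): PV = PMT₁ / (r − g) = 100,150 / (r − 0.0169) = €870,112.95.

€870,112.95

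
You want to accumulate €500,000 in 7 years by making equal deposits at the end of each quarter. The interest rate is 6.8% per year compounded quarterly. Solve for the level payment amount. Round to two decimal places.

Level ordinary annuity; solve FV = PMT × [((1+r)^n − 1)/r] for PMT.
Periodic rate r = 0.068/4 per quarter; n is counted in quarters.
With n = 28: PMT = 500,000 / ([((1+r)^n − 1)/r]) = €14,091.60

€14,091.60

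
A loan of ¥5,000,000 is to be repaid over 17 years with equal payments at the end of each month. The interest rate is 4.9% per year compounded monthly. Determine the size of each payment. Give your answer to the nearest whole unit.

¥36,166

Level ordinary annuity; solve PV = PMT × [(1 − (1+r)^−n)/r] for PMT.
Periodic rate r = 0.049/12 per month; n is counted in months.
With n = 204: PMT = 5,000,000 / ([(1 − (1+r)^−n)/r]) = ¥36,166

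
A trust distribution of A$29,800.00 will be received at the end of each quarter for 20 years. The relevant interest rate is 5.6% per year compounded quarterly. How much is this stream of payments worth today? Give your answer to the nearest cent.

This is an ordinary annuity: 80 payments of A$29,800.00 at the end of each quarter.
Periodic rate r = 0.056/4 per quarter; n is counted in quarters.
PV = PMT × [(1 − (1+r)^−n)/r] = 29,800 × [1 − (1+r)^−80] / r = A$1,428,645.91

A$1,428,645.91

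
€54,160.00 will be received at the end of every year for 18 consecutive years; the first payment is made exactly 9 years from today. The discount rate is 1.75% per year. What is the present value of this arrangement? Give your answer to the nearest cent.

Ordinary annuity of 18 payments, first payment at period 9.
Periodic rate r = 0.0175 per year.
The ordinary-annuity PV formula values the stream one period before the first payment (period 8); discount that back 8 periods:
PV₀ = 54,160 × [1 − (1+r)^−18] / r × (1+r)^−8 = €722,531.16

€722,531.16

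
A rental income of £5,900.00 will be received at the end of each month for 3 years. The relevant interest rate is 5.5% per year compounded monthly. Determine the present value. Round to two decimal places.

This is an ordinary annuity: 36 payments of £5,900.00 at the end of each month.
Periodic rate r = 0.055/12 per month; n is counted in months.
PV = PMT × [(1 − (1+r)^−n)/r] = 5,900 × [1 − (1+r)^−36] / r = £195,390.75

£195,390.75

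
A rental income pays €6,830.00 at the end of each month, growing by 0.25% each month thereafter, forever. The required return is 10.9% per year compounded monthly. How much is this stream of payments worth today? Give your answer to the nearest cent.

Periodic rate r = 0.109/12 per month.
Growing perpetuity (Gordon): PV = PMT₁ / (r − g) = 6,830 / (r − 0.0025) = €1,037,468.35.

€1,037,468.35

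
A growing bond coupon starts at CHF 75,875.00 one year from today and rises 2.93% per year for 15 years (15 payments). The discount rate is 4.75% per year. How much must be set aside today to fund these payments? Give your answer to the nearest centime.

Periodic rate r = 0.0475 per year.
Growing ordinary annuity: PV = PMT₁ × [1 − ((1+g)/(1+r))^n] / (r − g) = 75,875 × [1 − ((1+0.0293)/(1+r))^15] / (r − 0.0293) = CHF 963,820.26.

CHF 963,820.26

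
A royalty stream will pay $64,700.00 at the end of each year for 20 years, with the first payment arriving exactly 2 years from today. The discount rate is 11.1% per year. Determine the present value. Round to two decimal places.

$460,734.52

Ordinary annuity of 20 payments, first payment at period 2.
Periodic rate r = 0.111 per year.
The ordinary-annuity PV formula values the stream one period before the first payment (period 1); discount that back 1 periods:
PV₀ = 64,700 × [1 − (1+r)^−20] / r × (1+r)^−1 = $460,734.52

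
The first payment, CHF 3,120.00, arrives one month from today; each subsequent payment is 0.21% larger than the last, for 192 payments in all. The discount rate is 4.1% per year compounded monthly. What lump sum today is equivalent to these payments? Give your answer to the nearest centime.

CHF 528,038.11

Periodic rate r = 0.041/12 per month; n is counted in months.
Growing ordinary annuity: PV = PMT₁ × [1 − ((1+g)/(1+r))^n] / (r − g) = 3,120 × [1 − ((1+0.0021)/(1+r))^192] / (r − 0.0021) = CHF 528,038.11.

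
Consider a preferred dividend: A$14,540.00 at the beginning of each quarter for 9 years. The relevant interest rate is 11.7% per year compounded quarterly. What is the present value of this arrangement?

A$330,413.28

This is an annuity due: 36 payments of A$14,540.00 at the beginning of each quarter.
Periodic rate r = 0.117/4 per quarter; n is counted in quarters.
PV = PMT × [(1 − (1+r)^−n)/r] × (1+r) = 14,540 × [1 − (1+r)^−36] / r × (1+r) = A$330,413.28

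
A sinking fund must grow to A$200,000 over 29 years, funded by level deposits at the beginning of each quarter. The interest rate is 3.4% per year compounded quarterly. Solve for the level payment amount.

Level annuity due; solve FV = PMT × [((1+r)^n − 1)/r] × (1+r) for PMT.
Periodic rate r = 0.034/4 per quarter; n is counted in quarters.
With n = 116: PMT = 200,000 / ([((1+r)^n − 1)/r] × (1+r)) = A$1,009.78

A$1,009.78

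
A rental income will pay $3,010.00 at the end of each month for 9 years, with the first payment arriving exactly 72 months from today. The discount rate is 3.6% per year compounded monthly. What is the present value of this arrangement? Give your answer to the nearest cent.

$224,189.50

Ordinary annuity of 108 payments, first payment at period 72.
Periodic rate r = 0.036/12 per month; n is counted in months.
The ordinary-annuity PV formula values the stream one period before the first payment (period 71); discount that back 71 periods:
PV₀ = 3,010 × [1 − (1+r)^−108] / r × (1+r)^−71 = $224,189.50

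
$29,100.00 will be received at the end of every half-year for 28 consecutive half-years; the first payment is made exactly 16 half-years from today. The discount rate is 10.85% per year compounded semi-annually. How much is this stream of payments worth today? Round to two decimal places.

$187,525.99

Ordinary annuity of 28 payments, first payment at period 16.
Periodic rate r = 0.1085/2 per half-year; n is counted in half-years.
The ordinary-annuity PV formula values the stream one period before the first payment (period 15); discount that back 15 periods:
PV₀ = 29,100 × [1 − (1+r)^−28] / r × (1+r)^−15 = $187,525.99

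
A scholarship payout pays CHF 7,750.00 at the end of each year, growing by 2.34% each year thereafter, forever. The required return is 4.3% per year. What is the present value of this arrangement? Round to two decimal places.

CHF 395,408.16

Periodic rate r = 0.043 per year.
Growing perpetuity (Gordon): PV = PMT₁ / (r − g) = 7,750 / (r − 0.0234) = CHF 395,408.16.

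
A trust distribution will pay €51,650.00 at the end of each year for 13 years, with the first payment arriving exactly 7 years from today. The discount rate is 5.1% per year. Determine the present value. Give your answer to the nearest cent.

€357,827.84

Ordinary annuity of 13 payments, first payment at period 7.
Periodic rate r = 0.051 per year.
The ordinary-annuity PV formula values the stream one period before the first payment (period 6); discount that back 6 periods:
PV₀ = 51,650 × [1 − (1+r)^−13] / r × (1+r)^−6 = €357,827.84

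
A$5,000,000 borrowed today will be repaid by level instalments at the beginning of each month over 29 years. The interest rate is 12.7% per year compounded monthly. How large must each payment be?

Level annuity due; solve PV = PMT × [(1 − (1+r)^−n)/r] × (1+r) for PMT.
Periodic rate r = 0.127/12 per month; n is counted in months.
With n = 348: PMT = 5,000,000 / ([(1 − (1+r)^−n)/r] × (1+r)) = A$53,740.34

A$53,740.34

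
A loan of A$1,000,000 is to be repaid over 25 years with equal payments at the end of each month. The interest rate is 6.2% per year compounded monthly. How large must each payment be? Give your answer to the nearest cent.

Level ordinary annuity; solve PV = PMT × [(1 − (1+r)^−n)/r] for PMT.
Periodic rate r = 0.062/12 per month; n is counted in months.
With n = 300: PMT = 1,000,000 / ([(1 − (1+r)^−n)/r]) = A$6,565.82

A$6,565.82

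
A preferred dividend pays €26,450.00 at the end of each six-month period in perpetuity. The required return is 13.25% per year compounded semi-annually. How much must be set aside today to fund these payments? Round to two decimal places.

Periodic rate r = 0.1325/2 per half-year.
Level perpetuity: PV = PMT / r = 26,450 / (0.1325/2) = €399,245.28.

€399,245.28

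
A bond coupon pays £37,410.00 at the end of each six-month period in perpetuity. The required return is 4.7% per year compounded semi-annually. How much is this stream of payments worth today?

Periodic rate r = 0.047/2 per half-year.
Level perpetuity: PV = PMT / r = 37,410 / (0.047/2) = £1,591,914.89.

£1,591,914.89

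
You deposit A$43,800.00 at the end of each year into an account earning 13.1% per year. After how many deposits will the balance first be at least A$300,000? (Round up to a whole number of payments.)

Periodic rate r = 0.131 per year.
Ordinary annuity FV: 300,000 = 43,800 × [((1+r)^n − 1)/r].
(1+r)^n = 1 + 300,000 × r / 43,800, so n = ln(1 + 300,000·r/43,800) / ln(1+r) = 5.20.
Round up to a whole number of payments: n = 6.

6 payments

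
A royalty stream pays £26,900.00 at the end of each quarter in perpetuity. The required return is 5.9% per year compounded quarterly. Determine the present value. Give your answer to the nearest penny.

Periodic rate r = 0.059/4 per quarter.
Level perpetuity: PV = PMT / r = 26,900 / (0.059/4) = £1,823,728.81.

£1,823,728.81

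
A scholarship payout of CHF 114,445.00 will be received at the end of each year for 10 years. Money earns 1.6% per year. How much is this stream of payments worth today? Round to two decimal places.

This is an ordinary annuity: 10 payments of CHF 114,445.00 at the end of each year.
Periodic rate r = 0.016 per year.
PV = PMT × [(1 − (1+r)^−n)/r] = 114,445 × [1 − (1+r)^−10] / r = CHF 1,049,863.21

CHF 1,049,863.21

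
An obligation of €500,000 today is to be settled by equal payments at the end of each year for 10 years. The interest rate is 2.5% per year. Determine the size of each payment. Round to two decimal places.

Level ordinary annuity; solve PV = PMT × [(1 − (1+r)^−n)/r] for PMT.
Periodic rate r = 0.025 per year.
With n = 10: PMT = 500,000 / ([(1 − (1+r)^−n)/r]) = €57,129.38

€57,129.38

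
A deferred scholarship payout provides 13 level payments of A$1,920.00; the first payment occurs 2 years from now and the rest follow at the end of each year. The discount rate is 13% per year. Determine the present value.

A$10,401.66

Ordinary annuity of 13 payments, first payment at period 2.
Periodic rate r = 0.13 per year.
The ordinary-annuity PV formula values the stream one period before the first payment (period 1); discount that back 1 periods:
PV₀ = 1,920 × [1 − (1+r)^−13] / r × (1+r)^−1 = A$10,401.66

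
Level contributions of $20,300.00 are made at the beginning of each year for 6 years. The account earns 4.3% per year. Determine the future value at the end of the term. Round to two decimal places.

This is an annuity due: 6 deposits of $20,300.00 at the beginning of each year.
Periodic rate r = 0.043 per year.
FV = PMT × [((1+r)^n − 1)/r] × (1+r) = 20,300 × [(1+r)^6 − 1] / r × (1+r) = $141,502.58

$141,502.58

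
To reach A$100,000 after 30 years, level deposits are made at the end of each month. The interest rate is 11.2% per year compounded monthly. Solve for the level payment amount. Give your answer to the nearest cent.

Level ordinary annuity; solve FV = PMT × [((1+r)^n − 1)/r] for PMT.
Periodic rate r = 0.112/12 per month; n is counted in months.
With n = 360: PMT = 100,000 / ([((1+r)^n − 1)/r]) = A$34.13

A$34.13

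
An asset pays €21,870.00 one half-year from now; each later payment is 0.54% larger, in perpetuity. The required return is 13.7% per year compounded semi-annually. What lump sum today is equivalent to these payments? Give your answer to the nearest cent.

€346,592.71

Periodic rate r = 0.137/2 per half-year.
Growing perpetuity (Gordon): PV = PMT₁ / (r − g) = 21,870 / (r − 0.0054) = €346,592.71.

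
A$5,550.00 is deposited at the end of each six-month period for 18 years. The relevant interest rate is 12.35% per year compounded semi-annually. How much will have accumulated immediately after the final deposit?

A$687,187.14

This is an ordinary annuity: 36 deposits of A$5,550.00 at the end of each six-month period.
Periodic rate r = 0.1235/2 per half-year; n is counted in half-years.
FV = PMT × [((1+r)^n − 1)/r] = 5,550 × [(1+r)^36 − 1] / r = A$687,187.14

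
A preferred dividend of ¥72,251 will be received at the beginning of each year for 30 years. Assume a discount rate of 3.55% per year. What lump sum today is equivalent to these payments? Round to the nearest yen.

¥1,367,438

This is an annuity due: 30 payments of ¥72,251 at the beginning of each year.
Periodic rate r = 0.0355 per year.
PV = PMT × [(1 − (1+r)^−n)/r] × (1+r) = 72,251 × [1 − (1+r)^−30] / r × (1+r) = ¥1,367,438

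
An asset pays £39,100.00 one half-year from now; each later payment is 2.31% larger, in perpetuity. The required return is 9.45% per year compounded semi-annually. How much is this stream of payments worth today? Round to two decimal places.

£1,619,047.62

Periodic rate r = 0.0945/2 per half-year.
Growing perpetuity (Gordon): PV = PMT₁ / (r − g) = 39,100 / (r − 0.0231) = £1,619,047.62.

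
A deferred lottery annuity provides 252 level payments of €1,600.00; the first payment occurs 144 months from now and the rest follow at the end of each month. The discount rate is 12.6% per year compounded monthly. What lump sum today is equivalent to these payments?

€31,755.78

Ordinary annuity of 252 payments, first payment at period 144.
Periodic rate r = 0.126/12 per month; n is counted in months.
The ordinary-annuity PV formula values the stream one period before the first payment (period 143); discount that back 143 periods:
PV₀ = 1,600 × [1 − (1+r)^−252] / r × (1+r)^−143 = €31,755.78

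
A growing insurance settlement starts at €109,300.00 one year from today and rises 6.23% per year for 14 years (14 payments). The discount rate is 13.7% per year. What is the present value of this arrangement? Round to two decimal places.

Periodic rate r = 0.137 per year.
Growing ordinary annuity: PV = PMT₁ × [1 − ((1+g)/(1+r))^n] / (r − g) = 109,300 × [1 − ((1+0.0623)/(1+r))^14] / (r − 0.0623) = €898,101.32.

€898,101.32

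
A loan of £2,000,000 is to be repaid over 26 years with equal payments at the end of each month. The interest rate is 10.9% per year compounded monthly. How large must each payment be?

£19,316.67

Level ordinary annuity; solve PV = PMT × [(1 − (1+r)^−n)/r] for PMT.
Periodic rate r = 0.109/12 per month; n is counted in months.
With n = 312: PMT = 2,000,000 / ([(1 − (1+r)^−n)/r]) = £19,316.67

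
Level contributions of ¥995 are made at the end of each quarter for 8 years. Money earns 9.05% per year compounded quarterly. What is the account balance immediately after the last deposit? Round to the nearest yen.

This is an ordinary annuity: 32 deposits of ¥995 at the end of each quarter.
Periodic rate r = 0.0905/4 per quarter; n is counted in quarters.
FV = PMT × [((1+r)^n − 1)/r] = 995 × [(1+r)^32 − 1] / r = ¥46,005

¥46,005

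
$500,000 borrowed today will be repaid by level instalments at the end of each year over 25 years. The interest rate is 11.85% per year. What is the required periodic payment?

$63,087.46

Level ordinary annuity; solve PV = PMT × [(1 − (1+r)^−n)/r] for PMT.
Periodic rate r = 0.1185 per year.
With n = 25: PMT = 500,000 / ([(1 − (1+r)^−n)/r]) = $63,087.46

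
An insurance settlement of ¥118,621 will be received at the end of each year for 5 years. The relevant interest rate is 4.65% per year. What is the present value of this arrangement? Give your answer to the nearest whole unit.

¥518,574

This is an ordinary annuity: 5 payments of ¥118,621 at the end of each year.
Periodic rate r = 0.0465 per year.
PV = PMT × [(1 − (1+r)^−n)/r] = 118,621 × [1 − (1+r)^−5] / r = ¥518,574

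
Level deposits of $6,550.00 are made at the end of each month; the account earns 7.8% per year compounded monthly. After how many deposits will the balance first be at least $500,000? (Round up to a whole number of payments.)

Periodic rate r = 0.078/12 per month; n is counted in months.
Ordinary annuity FV: 500,000 = 6,550 × [((1+r)^n − 1)/r].
(1+r)^n = 1 + 500,000 × r / 6,550, so n = ln(1 + 500,000·r/6,550) / ln(1+r) = 62.19.
Round up to a whole number of payments: n = 63.

63 payments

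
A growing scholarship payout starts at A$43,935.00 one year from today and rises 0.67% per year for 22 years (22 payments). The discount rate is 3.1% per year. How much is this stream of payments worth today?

Periodic rate r = 0.031 per year.
Growing ordinary annuity: PV = PMT₁ × [1 − ((1+g)/(1+r))^n] / (r − g) = 43,935 × [1 − ((1+0.0067)/(1+r))^22] / (r − 0.0067) = A$738,193.56.

A$738,193.56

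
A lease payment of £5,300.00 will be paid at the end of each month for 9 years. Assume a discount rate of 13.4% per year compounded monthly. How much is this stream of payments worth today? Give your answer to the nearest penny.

This is an ordinary annuity: 108 payments of £5,300.00 at the end of each month.
Periodic rate r = 0.134/12 per month; n is counted in months.
PV = PMT × [(1 − (1+r)^−n)/r] = 5,300 × [1 − (1+r)^−108] / r = £331,574.22

£331,574.22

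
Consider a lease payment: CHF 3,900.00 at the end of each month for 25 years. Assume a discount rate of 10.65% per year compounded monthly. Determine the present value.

This is an ordinary annuity: 300 payments of CHF 3,900.00 at the end of each month.
Periodic rate r = 0.1065/12 per month; n is counted in months.
PV = PMT × [(1 − (1+r)^−n)/r] = 3,900 × [1 − (1+r)^−300] / r = CHF 408,413.31

CHF 408,413.31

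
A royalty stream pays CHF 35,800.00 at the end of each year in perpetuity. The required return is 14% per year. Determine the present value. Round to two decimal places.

Periodic rate r = 0.14 per year.
Level perpetuity: PV = PMT / r = 35,800 / (0.14) = CHF 255,714.29.

CHF 255,714.29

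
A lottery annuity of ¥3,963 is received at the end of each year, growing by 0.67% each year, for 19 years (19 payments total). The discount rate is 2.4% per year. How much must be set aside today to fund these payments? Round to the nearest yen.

¥63,353

Periodic rate r = 0.024 per year.
Growing ordinary annuity: PV = PMT₁ × [1 − ((1+g)/(1+r))^n] / (r − g) = 3,963 × [1 − ((1+0.0067)/(1+r))^19] / (r − 0.0067) = ¥63,353.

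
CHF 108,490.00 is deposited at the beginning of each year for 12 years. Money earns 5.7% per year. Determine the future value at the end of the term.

This is an annuity due: 12 deposits of CHF 108,490.00 at the beginning of each year.
Periodic rate r = 0.057 per year.
FV = PMT × [((1+r)^n − 1)/r] × (1+r) = 108,490 × [(1+r)^12 − 1] / r × (1+r) = CHF 1,900,995.03

CHF 1,900,995.03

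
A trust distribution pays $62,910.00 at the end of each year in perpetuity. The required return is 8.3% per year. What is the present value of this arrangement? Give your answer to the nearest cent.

$757,951.81

Periodic rate r = 0.083 per year.
Level perpetuity: PV = PMT / r = 62,910 / (0.083) = $757,951.81.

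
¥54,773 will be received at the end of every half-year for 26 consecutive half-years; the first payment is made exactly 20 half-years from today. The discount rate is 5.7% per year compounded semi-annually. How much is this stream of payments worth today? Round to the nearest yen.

¥584,122

Ordinary annuity of 26 payments, first payment at period 20.
Periodic rate r = 0.057/2 per half-year; n is counted in half-years.
The ordinary-annuity PV formula values the stream one period before the first payment (period 19); discount that back 19 periods:
PV₀ = 54,773 × [1 − (1+r)^−26] / r × (1+r)^−19 = ¥584,122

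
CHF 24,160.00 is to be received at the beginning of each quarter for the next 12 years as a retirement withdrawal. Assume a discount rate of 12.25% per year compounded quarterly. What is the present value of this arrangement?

This is an annuity due: 48 payments of CHF 24,160.00 at the beginning of each quarter.
Periodic rate r = 0.1225/4 per quarter; n is counted in quarters.
PV = PMT × [(1 − (1+r)^−n)/r] × (1+r) = 24,160 × [1 − (1+r)^−48] / r × (1+r) = CHF 621,945.41

CHF 621,945.41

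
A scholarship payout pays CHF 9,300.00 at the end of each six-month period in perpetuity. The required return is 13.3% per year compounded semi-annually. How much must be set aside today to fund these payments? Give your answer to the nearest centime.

Periodic rate r = 0.133/2 per half-year.
Level perpetuity: PV = PMT / r = 9,300 / (0.133/2) = CHF 139,849.62.

CHF 139,849.62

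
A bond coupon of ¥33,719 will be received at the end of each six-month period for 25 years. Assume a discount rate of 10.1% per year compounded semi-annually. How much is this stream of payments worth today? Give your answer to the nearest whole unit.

This is an ordinary annuity: 50 payments of ¥33,719 at the end of each six-month period.
Periodic rate r = 0.101/2 per half-year; n is counted in half-years.
PV = PMT × [(1 − (1+r)^−n)/r] = 33,719 × [1 − (1+r)^−50] / r = ¥610,846

¥610,846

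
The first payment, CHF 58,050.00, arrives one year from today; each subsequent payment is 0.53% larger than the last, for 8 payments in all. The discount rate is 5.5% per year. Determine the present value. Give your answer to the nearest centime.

CHF 374,060.85

Periodic rate r = 0.055 per year.
Growing ordinary annuity: PV = PMT₁ × [1 − ((1+g)/(1+r))^n] / (r − g) = 58,050 × [1 − ((1+0.0053)/(1+r))^8] / (r − 0.0053) = CHF 374,060.85.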